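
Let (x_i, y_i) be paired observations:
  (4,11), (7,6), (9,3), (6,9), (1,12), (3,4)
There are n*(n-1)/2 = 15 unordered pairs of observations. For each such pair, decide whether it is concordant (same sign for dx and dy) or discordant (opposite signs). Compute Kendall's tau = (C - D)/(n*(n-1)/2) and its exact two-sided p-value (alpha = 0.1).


Step 1: Enumerate the 15 unordered pairs (i,j) with i<j and classify each by sign(x_j-x_i) * sign(y_j-y_i).
  (1,2):dx=+3,dy=-5->D; (1,3):dx=+5,dy=-8->D; (1,4):dx=+2,dy=-2->D; (1,5):dx=-3,dy=+1->D
  (1,6):dx=-1,dy=-7->C; (2,3):dx=+2,dy=-3->D; (2,4):dx=-1,dy=+3->D; (2,5):dx=-6,dy=+6->D
  (2,6):dx=-4,dy=-2->C; (3,4):dx=-3,dy=+6->D; (3,5):dx=-8,dy=+9->D; (3,6):dx=-6,dy=+1->D
  (4,5):dx=-5,dy=+3->D; (4,6):dx=-3,dy=-5->C; (5,6):dx=+2,dy=-8->D
Step 2: C = 3, D = 12, total pairs = 15.
Step 3: tau = (C - D)/(n(n-1)/2) = (3 - 12)/15 = -0.600000.
Step 4: Exact two-sided p-value (enumerate n! = 720 permutations of y under H0): p = 0.136111.
Step 5: alpha = 0.1. fail to reject H0.

tau_b = -0.6000 (C=3, D=12), p = 0.136111, fail to reject H0.


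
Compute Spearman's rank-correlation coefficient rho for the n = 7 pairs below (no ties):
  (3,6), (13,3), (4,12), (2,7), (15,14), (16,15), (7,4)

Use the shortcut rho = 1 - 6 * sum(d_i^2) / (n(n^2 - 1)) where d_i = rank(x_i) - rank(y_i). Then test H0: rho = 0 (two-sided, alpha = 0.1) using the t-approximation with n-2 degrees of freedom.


Step 1: Rank x and y separately (midranks; no ties here).
rank(x): 3->2, 13->5, 4->3, 2->1, 15->6, 16->7, 7->4
rank(y): 6->3, 3->1, 12->5, 7->4, 14->6, 15->7, 4->2
Step 2: d_i = R_x(i) - R_y(i); compute d_i^2.
  (2-3)^2=1, (5-1)^2=16, (3-5)^2=4, (1-4)^2=9, (6-6)^2=0, (7-7)^2=0, (4-2)^2=4
sum(d^2) = 34.
Step 3: rho = 1 - 6*34 / (7*(7^2 - 1)) = 1 - 204/336 = 0.392857.
Step 4: Under H0, t = rho * sqrt((n-2)/(1-rho^2)) = 0.9553 ~ t(5).
Step 5: Two-sided p-value from the t-distribution with 5 df = 0.383317.
Step 6: alpha = 0.1. fail to reject H0.

rho = 0.3929, p = 0.383317, fail to reject H0 at alpha = 0.1.


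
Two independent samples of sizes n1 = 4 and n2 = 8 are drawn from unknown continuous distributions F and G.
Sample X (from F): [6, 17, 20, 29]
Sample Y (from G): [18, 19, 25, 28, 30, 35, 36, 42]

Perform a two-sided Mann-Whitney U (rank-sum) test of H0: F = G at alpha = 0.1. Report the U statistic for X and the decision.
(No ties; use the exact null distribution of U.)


Step 1: Combine and sort all 12 observations; assign midranks.
sorted (value, group): (6,X), (17,X), (18,Y), (19,Y), (20,X), (25,Y), (28,Y), (29,X), (30,Y), (35,Y), (36,Y), (42,Y)
ranks: 6->1, 17->2, 18->3, 19->4, 20->5, 25->6, 28->7, 29->8, 30->9, 35->10, 36->11, 42->12
Step 2: Rank sum for X: R1 = 1 + 2 + 5 + 8 = 16.
Step 3: U_X = R1 - n1(n1+1)/2 = 16 - 4*5/2 = 16 - 10 = 6.
       U_Y = n1*n2 - U_X = 32 - 6 = 26.
Step 4: No ties, so the exact null distribution of U (based on enumerating the C(12,4) = 495 equally likely rank assignments) gives the two-sided p-value.
Step 5: p-value = 0.109091; compare to alpha = 0.1. fail to reject H0.

U_X = 6, p = 0.109091, fail to reject H0 at alpha = 0.1.


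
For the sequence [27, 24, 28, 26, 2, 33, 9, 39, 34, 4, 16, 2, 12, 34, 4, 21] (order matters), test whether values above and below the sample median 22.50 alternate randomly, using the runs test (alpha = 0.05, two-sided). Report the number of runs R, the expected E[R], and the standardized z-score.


Step 1: Compute median = 22.50; label A = above, B = below.
Labels in order: AAAABABAABBBBABB  (n_A = 8, n_B = 8)
Step 2: Count runs R = 8.
Step 3: Under H0 (random ordering), E[R] = 2*n_A*n_B/(n_A+n_B) + 1 = 2*8*8/16 + 1 = 9.0000.
        Var[R] = 2*n_A*n_B*(2*n_A*n_B - n_A - n_B) / ((n_A+n_B)^2 * (n_A+n_B-1)) = 14336/3840 = 3.7333.
        SD[R] = 1.9322.
Step 4: Continuity-corrected z = (R + 0.5 - E[R]) / SD[R] = (8 + 0.5 - 9.0000) / 1.9322 = -0.2588.
Step 5: Two-sided p-value via normal approximation = 2*(1 - Phi(|z|)) = 0.795809.
Step 6: alpha = 0.05. fail to reject H0.

R = 8, z = -0.2588, p = 0.795809, fail to reject H0.


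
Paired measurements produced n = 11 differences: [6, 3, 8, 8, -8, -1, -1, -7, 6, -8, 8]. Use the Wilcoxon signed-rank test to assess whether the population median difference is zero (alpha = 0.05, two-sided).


Step 1: Drop any zero differences (none here) and take |d_i|.
|d| = [6, 3, 8, 8, 8, 1, 1, 7, 6, 8, 8]
Step 2: Midrank |d_i| (ties get averaged ranks).
ranks: |6|->4.5, |3|->3, |8|->9, |8|->9, |8|->9, |1|->1.5, |1|->1.5, |7|->6, |6|->4.5, |8|->9, |8|->9
Step 3: Attach original signs; sum ranks with positive sign and with negative sign.
W+ = 4.5 + 3 + 9 + 9 + 4.5 + 9 = 39
W- = 9 + 1.5 + 1.5 + 6 + 9 = 27
(Check: W+ + W- = 66 should equal n(n+1)/2 = 66.)
Step 4: Test statistic W = min(W+, W-) = 27.
Step 5: Ties in |d|, so use the tie-corrected normal approximation.
        E[W] = n(n+1)/4 = 11*12/4 = 33.
        Tie groups: |d|=1 (t=2), |d|=6 (t=2), |d|=8 (t=5); sum(t^3 - t) = 132.
        Var[W] = n(n+1)(2n+1)/24 - sum(t^3-t)/48 = 3036/24 - 132/48 = 123.75.
        z = (W - E[W]) / sqrt(Var[W]) = (27 - 33) / 11.1243 = -0.5394.
        Two-sided p = 2*Phi(z) = 0.589639.
Step 6: alpha = 0.05. fail to reject H0.

W+ = 39, W- = 27, W = min = 27, p = 0.589639, fail to reject H0.


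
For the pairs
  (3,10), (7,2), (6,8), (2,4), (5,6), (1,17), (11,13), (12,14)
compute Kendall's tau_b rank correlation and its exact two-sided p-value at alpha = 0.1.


Step 1: Enumerate the 28 unordered pairs (i,j) with i<j and classify each by sign(x_j-x_i) * sign(y_j-y_i).
  (1,2):dx=+4,dy=-8->D; (1,3):dx=+3,dy=-2->D; (1,4):dx=-1,dy=-6->C; (1,5):dx=+2,dy=-4->D
  (1,6):dx=-2,dy=+7->D; (1,7):dx=+8,dy=+3->C; (1,8):dx=+9,dy=+4->C; (2,3):dx=-1,dy=+6->D
  (2,4):dx=-5,dy=+2->D; (2,5):dx=-2,dy=+4->D; (2,6):dx=-6,dy=+15->D; (2,7):dx=+4,dy=+11->C
  (2,8):dx=+5,dy=+12->C; (3,4):dx=-4,dy=-4->C; (3,5):dx=-1,dy=-2->C; (3,6):dx=-5,dy=+9->D
  (3,7):dx=+5,dy=+5->C; (3,8):dx=+6,dy=+6->C; (4,5):dx=+3,dy=+2->C; (4,6):dx=-1,dy=+13->D
  (4,7):dx=+9,dy=+9->C; (4,8):dx=+10,dy=+10->C; (5,6):dx=-4,dy=+11->D; (5,7):dx=+6,dy=+7->C
  (5,8):dx=+7,dy=+8->C; (6,7):dx=+10,dy=-4->D; (6,8):dx=+11,dy=-3->D; (7,8):dx=+1,dy=+1->C
Step 2: C = 15, D = 13, total pairs = 28.
Step 3: tau = (C - D)/(n(n-1)/2) = (15 - 13)/28 = 0.071429.
Step 4: Exact two-sided p-value (enumerate n! = 40320 permutations of y under H0): p = 0.904861.
Step 5: alpha = 0.1. fail to reject H0.

tau_b = 0.0714 (C=15, D=13), p = 0.904861, fail to reject H0.


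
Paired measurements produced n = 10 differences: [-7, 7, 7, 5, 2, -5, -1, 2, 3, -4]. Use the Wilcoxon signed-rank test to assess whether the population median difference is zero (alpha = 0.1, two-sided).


Step 1: Drop any zero differences (none here) and take |d_i|.
|d| = [7, 7, 7, 5, 2, 5, 1, 2, 3, 4]
Step 2: Midrank |d_i| (ties get averaged ranks).
ranks: |7|->9, |7|->9, |7|->9, |5|->6.5, |2|->2.5, |5|->6.5, |1|->1, |2|->2.5, |3|->4, |4|->5
Step 3: Attach original signs; sum ranks with positive sign and with negative sign.
W+ = 9 + 9 + 6.5 + 2.5 + 2.5 + 4 = 33.5
W- = 9 + 6.5 + 1 + 5 = 21.5
(Check: W+ + W- = 55 should equal n(n+1)/2 = 55.)
Step 4: Test statistic W = min(W+, W-) = 21.5.
Step 5: Ties in |d|, so use the tie-corrected normal approximation.
        E[W] = n(n+1)/4 = 10*11/4 = 27.5.
        Tie groups: |d|=2 (t=2), |d|=5 (t=2), |d|=7 (t=3); sum(t^3 - t) = 36.
        Var[W] = n(n+1)(2n+1)/24 - sum(t^3-t)/48 = 2310/24 - 36/48 = 95.5.
        z = (W - E[W]) / sqrt(Var[W]) = (21.5 - 27.5) / 9.7724 = -0.6140.
        Two-sided p = 2*Phi(z) = 0.539233.
Step 6: alpha = 0.1. fail to reject H0.

W+ = 33.5, W- = 21.5, W = min = 21.5, p = 0.539233, fail to reject H0.


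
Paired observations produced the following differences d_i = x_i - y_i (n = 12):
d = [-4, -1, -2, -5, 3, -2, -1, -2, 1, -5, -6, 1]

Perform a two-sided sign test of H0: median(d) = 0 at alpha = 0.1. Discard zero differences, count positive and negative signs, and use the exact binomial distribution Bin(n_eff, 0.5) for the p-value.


Step 1: Discard zero differences. Original n = 12; n_eff = number of nonzero differences = 12.
Nonzero differences (with sign): -4, -1, -2, -5, +3, -2, -1, -2, +1, -5, -6, +1
Step 2: Count signs: positive = 3, negative = 9.
Step 3: Under H0: P(positive) = 0.5, so the number of positives S ~ Bin(12, 0.5).
Step 4: Two-sided exact p-value = sum of Bin(12,0.5) probabilities at or below the observed probability = 0.145996.
Step 5: alpha = 0.1. fail to reject H0.

n_eff = 12, pos = 3, neg = 9, p = 0.145996, fail to reject H0.


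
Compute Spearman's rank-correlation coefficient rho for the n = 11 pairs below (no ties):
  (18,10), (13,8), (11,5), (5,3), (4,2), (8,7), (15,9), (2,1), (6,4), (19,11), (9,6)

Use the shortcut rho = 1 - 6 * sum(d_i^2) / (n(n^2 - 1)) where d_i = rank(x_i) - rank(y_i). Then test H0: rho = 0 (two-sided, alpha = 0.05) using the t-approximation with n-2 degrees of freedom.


Step 1: Rank x and y separately (midranks; no ties here).
rank(x): 18->10, 13->8, 11->7, 5->3, 4->2, 8->5, 15->9, 2->1, 6->4, 19->11, 9->6
rank(y): 10->10, 8->8, 5->5, 3->3, 2->2, 7->7, 9->9, 1->1, 4->4, 11->11, 6->6
Step 2: d_i = R_x(i) - R_y(i); compute d_i^2.
  (10-10)^2=0, (8-8)^2=0, (7-5)^2=4, (3-3)^2=0, (2-2)^2=0, (5-7)^2=4, (9-9)^2=0, (1-1)^2=0, (4-4)^2=0, (11-11)^2=0, (6-6)^2=0
sum(d^2) = 8.
Step 3: rho = 1 - 6*8 / (11*(11^2 - 1)) = 1 - 48/1320 = 0.963636.
Step 4: Under H0, t = rho * sqrt((n-2)/(1-rho^2)) = 10.8186 ~ t(9).
Step 5: Two-sided p-value from the t-distribution with 9 df = 0.000002.
Step 6: alpha = 0.05. reject H0.

rho = 0.9636, p = 0.000002, reject H0 at alpha = 0.05.


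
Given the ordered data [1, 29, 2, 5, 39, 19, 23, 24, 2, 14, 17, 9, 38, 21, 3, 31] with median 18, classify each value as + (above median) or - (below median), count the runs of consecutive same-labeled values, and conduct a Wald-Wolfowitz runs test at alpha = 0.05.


Step 1: Compute median = 18; label A = above, B = below.
Labels in order: BABBAAAABBBBAABA  (n_A = 8, n_B = 8)
Step 2: Count runs R = 8.
Step 3: Under H0 (random ordering), E[R] = 2*n_A*n_B/(n_A+n_B) + 1 = 2*8*8/16 + 1 = 9.0000.
        Var[R] = 2*n_A*n_B*(2*n_A*n_B - n_A - n_B) / ((n_A+n_B)^2 * (n_A+n_B-1)) = 14336/3840 = 3.7333.
        SD[R] = 1.9322.
Step 4: Continuity-corrected z = (R + 0.5 - E[R]) / SD[R] = (8 + 0.5 - 9.0000) / 1.9322 = -0.2588.
Step 5: Two-sided p-value via normal approximation = 2*(1 - Phi(|z|)) = 0.795809.
Step 6: alpha = 0.05. fail to reject H0.

R = 8, z = -0.2588, p = 0.795809, fail to reject H0.


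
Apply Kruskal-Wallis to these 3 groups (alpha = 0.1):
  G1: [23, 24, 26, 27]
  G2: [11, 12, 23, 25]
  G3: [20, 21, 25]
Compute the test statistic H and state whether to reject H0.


Step 1: Combine all N = 11 observations and assign midranks.
sorted (value, group, rank): (11,G2,1), (12,G2,2), (20,G3,3), (21,G3,4), (23,G1,5.5), (23,G2,5.5), (24,G1,7), (25,G2,8.5), (25,G3,8.5), (26,G1,10), (27,G1,11)
Step 2: Sum ranks within each group.
R_1 = 33.5 (n_1 = 4)
R_2 = 17 (n_2 = 4)
R_3 = 15.5 (n_3 = 3)
Step 3: H = 12/(N(N+1)) * sum(R_i^2/n_i) - 3(N+1)
     = 12/(11*12) * (33.5^2/4 + 17^2/4 + 15.5^2/3) - 3*12
     = 0.090909 * 432.896 - 36
     = 3.354167.
Step 4: Ties present; correction factor C = 1 - 12/(11^3 - 11) = 0.990909. Corrected H = 3.354167 / 0.990909 = 3.384939.
Step 5: Under H0, H ~ chi^2(2); p-value = 0.184064.
Step 6: alpha = 0.1. fail to reject H0.

H = 3.3849, df = 2, p = 0.184064, fail to reject H0.


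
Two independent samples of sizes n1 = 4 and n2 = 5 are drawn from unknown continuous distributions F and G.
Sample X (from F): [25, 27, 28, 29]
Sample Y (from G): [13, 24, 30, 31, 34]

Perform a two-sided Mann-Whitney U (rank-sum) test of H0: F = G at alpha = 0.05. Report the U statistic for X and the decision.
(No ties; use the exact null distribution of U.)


Step 1: Combine and sort all 9 observations; assign midranks.
sorted (value, group): (13,Y), (24,Y), (25,X), (27,X), (28,X), (29,X), (30,Y), (31,Y), (34,Y)
ranks: 13->1, 24->2, 25->3, 27->4, 28->5, 29->6, 30->7, 31->8, 34->9
Step 2: Rank sum for X: R1 = 3 + 4 + 5 + 6 = 18.
Step 3: U_X = R1 - n1(n1+1)/2 = 18 - 4*5/2 = 18 - 10 = 8.
       U_Y = n1*n2 - U_X = 20 - 8 = 12.
Step 4: No ties, so the exact null distribution of U (based on enumerating the C(9,4) = 126 equally likely rank assignments) gives the two-sided p-value.
Step 5: p-value = 0.730159; compare to alpha = 0.05. fail to reject H0.

U_X = 8, p = 0.730159, fail to reject H0 at alpha = 0.05.


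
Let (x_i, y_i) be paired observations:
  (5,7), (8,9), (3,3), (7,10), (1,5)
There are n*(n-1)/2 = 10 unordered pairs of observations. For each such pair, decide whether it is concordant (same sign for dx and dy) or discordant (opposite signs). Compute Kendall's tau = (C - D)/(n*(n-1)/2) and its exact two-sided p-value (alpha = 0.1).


Step 1: Enumerate the 10 unordered pairs (i,j) with i<j and classify each by sign(x_j-x_i) * sign(y_j-y_i).
  (1,2):dx=+3,dy=+2->C; (1,3):dx=-2,dy=-4->C; (1,4):dx=+2,dy=+3->C; (1,5):dx=-4,dy=-2->C
  (2,3):dx=-5,dy=-6->C; (2,4):dx=-1,dy=+1->D; (2,5):dx=-7,dy=-4->C; (3,4):dx=+4,dy=+7->C
  (3,5):dx=-2,dy=+2->D; (4,5):dx=-6,dy=-5->C
Step 2: C = 8, D = 2, total pairs = 10.
Step 3: tau = (C - D)/(n(n-1)/2) = (8 - 2)/10 = 0.600000.
Step 4: Exact two-sided p-value (enumerate n! = 120 permutations of y under H0): p = 0.233333.
Step 5: alpha = 0.1. fail to reject H0.

tau_b = 0.6000 (C=8, D=2), p = 0.233333, fail to reject H0.


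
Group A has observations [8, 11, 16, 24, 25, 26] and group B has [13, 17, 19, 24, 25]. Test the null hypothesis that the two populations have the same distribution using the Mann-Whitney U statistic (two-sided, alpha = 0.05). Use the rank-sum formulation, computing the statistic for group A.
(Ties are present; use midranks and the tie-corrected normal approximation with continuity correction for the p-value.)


Step 1: Combine and sort all 11 observations; assign midranks.
sorted (value, group): (8,X), (11,X), (13,Y), (16,X), (17,Y), (19,Y), (24,X), (24,Y), (25,X), (25,Y), (26,X)
ranks: 8->1, 11->2, 13->3, 16->4, 17->5, 19->6, 24->7.5, 24->7.5, 25->9.5, 25->9.5, 26->11
Step 2: Rank sum for X: R1 = 1 + 2 + 4 + 7.5 + 9.5 + 11 = 35.
Step 3: U_X = R1 - n1(n1+1)/2 = 35 - 6*7/2 = 35 - 21 = 14.
       U_Y = n1*n2 - U_X = 30 - 14 = 16.
Step 4: Ties are present, so use the tie-corrected normal approximation (with continuity correction) for the p-value.
Step 5: p-value = 0.926933; compare to alpha = 0.05. fail to reject H0.

U_X = 14, p = 0.926933, fail to reject H0 at alpha = 0.05.


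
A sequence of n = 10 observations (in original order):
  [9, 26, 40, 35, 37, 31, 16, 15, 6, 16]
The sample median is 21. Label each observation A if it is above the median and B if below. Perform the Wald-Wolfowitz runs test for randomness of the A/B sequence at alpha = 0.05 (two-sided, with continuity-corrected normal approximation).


Step 1: Compute median = 21; label A = above, B = below.
Labels in order: BAAAAABBBB  (n_A = 5, n_B = 5)
Step 2: Count runs R = 3.
Step 3: Under H0 (random ordering), E[R] = 2*n_A*n_B/(n_A+n_B) + 1 = 2*5*5/10 + 1 = 6.0000.
        Var[R] = 2*n_A*n_B*(2*n_A*n_B - n_A - n_B) / ((n_A+n_B)^2 * (n_A+n_B-1)) = 2000/900 = 2.2222.
        SD[R] = 1.4907.
Step 4: Continuity-corrected z = (R + 0.5 - E[R]) / SD[R] = (3 + 0.5 - 6.0000) / 1.4907 = -1.6771.
Step 5: Two-sided p-value via normal approximation = 2*(1 - Phi(|z|)) = 0.093533.
Step 6: alpha = 0.05. fail to reject H0.

R = 3, z = -1.6771, p = 0.093533, fail to reject H0.


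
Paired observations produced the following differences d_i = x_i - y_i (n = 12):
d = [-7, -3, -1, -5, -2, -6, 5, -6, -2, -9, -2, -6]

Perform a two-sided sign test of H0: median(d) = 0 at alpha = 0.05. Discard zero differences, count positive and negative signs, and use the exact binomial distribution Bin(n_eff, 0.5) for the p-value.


Step 1: Discard zero differences. Original n = 12; n_eff = number of nonzero differences = 12.
Nonzero differences (with sign): -7, -3, -1, -5, -2, -6, +5, -6, -2, -9, -2, -6
Step 2: Count signs: positive = 1, negative = 11.
Step 3: Under H0: P(positive) = 0.5, so the number of positives S ~ Bin(12, 0.5).
Step 4: Two-sided exact p-value = sum of Bin(12,0.5) probabilities at or below the observed probability = 0.006348.
Step 5: alpha = 0.05. reject H0.

n_eff = 12, pos = 1, neg = 11, p = 0.006348, reject H0.


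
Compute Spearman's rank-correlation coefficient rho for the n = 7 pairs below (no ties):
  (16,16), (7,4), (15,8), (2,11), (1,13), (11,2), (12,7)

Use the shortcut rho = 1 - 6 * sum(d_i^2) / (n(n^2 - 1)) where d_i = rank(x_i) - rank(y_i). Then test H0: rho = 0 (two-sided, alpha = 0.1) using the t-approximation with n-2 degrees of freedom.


Step 1: Rank x and y separately (midranks; no ties here).
rank(x): 16->7, 7->3, 15->6, 2->2, 1->1, 11->4, 12->5
rank(y): 16->7, 4->2, 8->4, 11->5, 13->6, 2->1, 7->3
Step 2: d_i = R_x(i) - R_y(i); compute d_i^2.
  (7-7)^2=0, (3-2)^2=1, (6-4)^2=4, (2-5)^2=9, (1-6)^2=25, (4-1)^2=9, (5-3)^2=4
sum(d^2) = 52.
Step 3: rho = 1 - 6*52 / (7*(7^2 - 1)) = 1 - 312/336 = 0.071429.
Step 4: Under H0, t = rho * sqrt((n-2)/(1-rho^2)) = 0.1601 ~ t(5).
Step 5: Two-sided p-value from the t-distribution with 5 df = 0.879048.
Step 6: alpha = 0.1. fail to reject H0.

rho = 0.0714, p = 0.879048, fail to reject H0 at alpha = 0.1.


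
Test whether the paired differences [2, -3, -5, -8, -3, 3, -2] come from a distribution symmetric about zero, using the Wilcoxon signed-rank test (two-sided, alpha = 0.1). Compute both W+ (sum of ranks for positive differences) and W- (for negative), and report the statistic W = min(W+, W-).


Step 1: Drop any zero differences (none here) and take |d_i|.
|d| = [2, 3, 5, 8, 3, 3, 2]
Step 2: Midrank |d_i| (ties get averaged ranks).
ranks: |2|->1.5, |3|->4, |5|->6, |8|->7, |3|->4, |3|->4, |2|->1.5
Step 3: Attach original signs; sum ranks with positive sign and with negative sign.
W+ = 1.5 + 4 = 5.5
W- = 4 + 6 + 7 + 4 + 1.5 = 22.5
(Check: W+ + W- = 28 should equal n(n+1)/2 = 28.)
Step 4: Test statistic W = min(W+, W-) = 5.5.
Step 5: Ties in |d|, so use the tie-corrected normal approximation.
        E[W] = n(n+1)/4 = 7*8/4 = 14.
        Tie groups: |d|=2 (t=2), |d|=3 (t=3); sum(t^3 - t) = 30.
        Var[W] = n(n+1)(2n+1)/24 - sum(t^3-t)/48 = 840/24 - 30/48 = 34.375.
        z = (W - E[W]) / sqrt(Var[W]) = (5.5 - 14) / 5.8630 = -1.4498.
        Two-sided p = 2*Phi(z) = 0.147124.
Step 6: alpha = 0.1. fail to reject H0.

W+ = 5.5, W- = 22.5, W = min = 5.5, p = 0.147124, fail to reject H0.


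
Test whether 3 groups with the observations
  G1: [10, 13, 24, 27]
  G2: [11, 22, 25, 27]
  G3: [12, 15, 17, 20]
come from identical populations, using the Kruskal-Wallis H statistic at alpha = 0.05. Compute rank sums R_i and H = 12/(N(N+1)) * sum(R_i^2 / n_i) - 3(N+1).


Step 1: Combine all N = 12 observations and assign midranks.
sorted (value, group, rank): (10,G1,1), (11,G2,2), (12,G3,3), (13,G1,4), (15,G3,5), (17,G3,6), (20,G3,7), (22,G2,8), (24,G1,9), (25,G2,10), (27,G1,11.5), (27,G2,11.5)
Step 2: Sum ranks within each group.
R_1 = 25.5 (n_1 = 4)
R_2 = 31.5 (n_2 = 4)
R_3 = 21 (n_3 = 4)
Step 3: H = 12/(N(N+1)) * sum(R_i^2/n_i) - 3(N+1)
     = 12/(12*13) * (25.5^2/4 + 31.5^2/4 + 21^2/4) - 3*13
     = 0.076923 * 520.875 - 39
     = 1.067308.
Step 4: Ties present; correction factor C = 1 - 6/(12^3 - 12) = 0.996503. Corrected H = 1.067308 / 0.996503 = 1.071053.
Step 5: Under H0, H ~ chi^2(2); p-value = 0.585361.
Step 6: alpha = 0.05. fail to reject H0.

H = 1.0711, df = 2, p = 0.585361, fail to reject H0.


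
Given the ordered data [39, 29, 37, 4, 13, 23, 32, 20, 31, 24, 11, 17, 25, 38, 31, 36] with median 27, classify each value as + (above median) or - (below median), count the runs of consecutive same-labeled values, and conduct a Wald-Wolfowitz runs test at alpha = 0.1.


Step 1: Compute median = 27; label A = above, B = below.
Labels in order: AAABBBABABBBBAAA  (n_A = 8, n_B = 8)
Step 2: Count runs R = 7.
Step 3: Under H0 (random ordering), E[R] = 2*n_A*n_B/(n_A+n_B) + 1 = 2*8*8/16 + 1 = 9.0000.
        Var[R] = 2*n_A*n_B*(2*n_A*n_B - n_A - n_B) / ((n_A+n_B)^2 * (n_A+n_B-1)) = 14336/3840 = 3.7333.
        SD[R] = 1.9322.
Step 4: Continuity-corrected z = (R + 0.5 - E[R]) / SD[R] = (7 + 0.5 - 9.0000) / 1.9322 = -0.7763.
Step 5: Two-sided p-value via normal approximation = 2*(1 - Phi(|z|)) = 0.437558.
Step 6: alpha = 0.1. fail to reject H0.

R = 7, z = -0.7763, p = 0.437558, fail to reject H0.


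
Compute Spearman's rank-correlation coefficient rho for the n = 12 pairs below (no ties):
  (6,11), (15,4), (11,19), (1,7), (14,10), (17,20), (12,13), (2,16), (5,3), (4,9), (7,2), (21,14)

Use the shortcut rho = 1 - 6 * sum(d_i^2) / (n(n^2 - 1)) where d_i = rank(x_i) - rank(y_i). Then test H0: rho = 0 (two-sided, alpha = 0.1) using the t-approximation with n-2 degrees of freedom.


Step 1: Rank x and y separately (midranks; no ties here).
rank(x): 6->5, 15->10, 11->7, 1->1, 14->9, 17->11, 12->8, 2->2, 5->4, 4->3, 7->6, 21->12
rank(y): 11->7, 4->3, 19->11, 7->4, 10->6, 20->12, 13->8, 16->10, 3->2, 9->5, 2->1, 14->9
Step 2: d_i = R_x(i) - R_y(i); compute d_i^2.
  (5-7)^2=4, (10-3)^2=49, (7-11)^2=16, (1-4)^2=9, (9-6)^2=9, (11-12)^2=1, (8-8)^2=0, (2-10)^2=64, (4-2)^2=4, (3-5)^2=4, (6-1)^2=25, (12-9)^2=9
sum(d^2) = 194.
Step 3: rho = 1 - 6*194 / (12*(12^2 - 1)) = 1 - 1164/1716 = 0.321678.
Step 4: Under H0, t = rho * sqrt((n-2)/(1-rho^2)) = 1.0743 ~ t(10).
Step 5: Two-sided p-value from the t-distribution with 10 df = 0.307910.
Step 6: alpha = 0.1. fail to reject H0.

rho = 0.3217, p = 0.307910, fail to reject H0 at alpha = 0.1.


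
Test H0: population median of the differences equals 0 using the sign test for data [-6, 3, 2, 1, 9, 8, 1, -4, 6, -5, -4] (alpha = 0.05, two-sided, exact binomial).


Step 1: Discard zero differences. Original n = 11; n_eff = number of nonzero differences = 11.
Nonzero differences (with sign): -6, +3, +2, +1, +9, +8, +1, -4, +6, -5, -4
Step 2: Count signs: positive = 7, negative = 4.
Step 3: Under H0: P(positive) = 0.5, so the number of positives S ~ Bin(11, 0.5).
Step 4: Two-sided exact p-value = sum of Bin(11,0.5) probabilities at or below the observed probability = 0.548828.
Step 5: alpha = 0.05. fail to reject H0.

n_eff = 11, pos = 7, neg = 4, p = 0.548828, fail to reject H0.


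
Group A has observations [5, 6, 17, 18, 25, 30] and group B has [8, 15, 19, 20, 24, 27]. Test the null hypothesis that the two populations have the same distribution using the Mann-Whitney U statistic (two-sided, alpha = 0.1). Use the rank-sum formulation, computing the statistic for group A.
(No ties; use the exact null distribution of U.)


Step 1: Combine and sort all 12 observations; assign midranks.
sorted (value, group): (5,X), (6,X), (8,Y), (15,Y), (17,X), (18,X), (19,Y), (20,Y), (24,Y), (25,X), (27,Y), (30,X)
ranks: 5->1, 6->2, 8->3, 15->4, 17->5, 18->6, 19->7, 20->8, 24->9, 25->10, 27->11, 30->12
Step 2: Rank sum for X: R1 = 1 + 2 + 5 + 6 + 10 + 12 = 36.
Step 3: U_X = R1 - n1(n1+1)/2 = 36 - 6*7/2 = 36 - 21 = 15.
       U_Y = n1*n2 - U_X = 36 - 15 = 21.
Step 4: No ties, so the exact null distribution of U (based on enumerating the C(12,6) = 924 equally likely rank assignments) gives the two-sided p-value.
Step 5: p-value = 0.699134; compare to alpha = 0.1. fail to reject H0.

U_X = 15, p = 0.699134, fail to reject H0 at alpha = 0.1.


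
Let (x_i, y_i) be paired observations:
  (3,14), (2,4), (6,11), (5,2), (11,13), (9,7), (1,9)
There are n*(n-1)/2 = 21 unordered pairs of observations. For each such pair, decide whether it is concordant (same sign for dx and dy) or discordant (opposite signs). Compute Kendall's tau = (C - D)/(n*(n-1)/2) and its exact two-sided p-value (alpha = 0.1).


Step 1: Enumerate the 21 unordered pairs (i,j) with i<j and classify each by sign(x_j-x_i) * sign(y_j-y_i).
  (1,2):dx=-1,dy=-10->C; (1,3):dx=+3,dy=-3->D; (1,4):dx=+2,dy=-12->D; (1,5):dx=+8,dy=-1->D
  (1,6):dx=+6,dy=-7->D; (1,7):dx=-2,dy=-5->C; (2,3):dx=+4,dy=+7->C; (2,4):dx=+3,dy=-2->D
  (2,5):dx=+9,dy=+9->C; (2,6):dx=+7,dy=+3->C; (2,7):dx=-1,dy=+5->D; (3,4):dx=-1,dy=-9->C
  (3,5):dx=+5,dy=+2->C; (3,6):dx=+3,dy=-4->D; (3,7):dx=-5,dy=-2->C; (4,5):dx=+6,dy=+11->C
  (4,6):dx=+4,dy=+5->C; (4,7):dx=-4,dy=+7->D; (5,6):dx=-2,dy=-6->C; (5,7):dx=-10,dy=-4->C
  (6,7):dx=-8,dy=+2->D
Step 2: C = 12, D = 9, total pairs = 21.
Step 3: tau = (C - D)/(n(n-1)/2) = (12 - 9)/21 = 0.142857.
Step 4: Exact two-sided p-value (enumerate n! = 5040 permutations of y under H0): p = 0.772619.
Step 5: alpha = 0.1. fail to reject H0.

tau_b = 0.1429 (C=12, D=9), p = 0.772619, fail to reject H0.


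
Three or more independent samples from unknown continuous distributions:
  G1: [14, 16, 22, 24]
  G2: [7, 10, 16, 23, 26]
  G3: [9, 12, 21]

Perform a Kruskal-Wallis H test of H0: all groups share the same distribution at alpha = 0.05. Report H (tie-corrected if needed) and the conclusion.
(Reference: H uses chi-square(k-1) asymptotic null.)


Step 1: Combine all N = 12 observations and assign midranks.
sorted (value, group, rank): (7,G2,1), (9,G3,2), (10,G2,3), (12,G3,4), (14,G1,5), (16,G1,6.5), (16,G2,6.5), (21,G3,8), (22,G1,9), (23,G2,10), (24,G1,11), (26,G2,12)
Step 2: Sum ranks within each group.
R_1 = 31.5 (n_1 = 4)
R_2 = 32.5 (n_2 = 5)
R_3 = 14 (n_3 = 3)
Step 3: H = 12/(N(N+1)) * sum(R_i^2/n_i) - 3(N+1)
     = 12/(12*13) * (31.5^2/4 + 32.5^2/5 + 14^2/3) - 3*13
     = 0.076923 * 524.646 - 39
     = 1.357372.
Step 4: Ties present; correction factor C = 1 - 6/(12^3 - 12) = 0.996503. Corrected H = 1.357372 / 0.996503 = 1.362135.
Step 5: Under H0, H ~ chi^2(2); p-value = 0.506077.
Step 6: alpha = 0.05. fail to reject H0.

H = 1.3621, df = 2, p = 0.506077, fail to reject H0.


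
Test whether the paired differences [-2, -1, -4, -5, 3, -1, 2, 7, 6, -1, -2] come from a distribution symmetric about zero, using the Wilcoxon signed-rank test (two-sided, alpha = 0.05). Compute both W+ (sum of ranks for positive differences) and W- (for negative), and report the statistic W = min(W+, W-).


Step 1: Drop any zero differences (none here) and take |d_i|.
|d| = [2, 1, 4, 5, 3, 1, 2, 7, 6, 1, 2]
Step 2: Midrank |d_i| (ties get averaged ranks).
ranks: |2|->5, |1|->2, |4|->8, |5|->9, |3|->7, |1|->2, |2|->5, |7|->11, |6|->10, |1|->2, |2|->5
Step 3: Attach original signs; sum ranks with positive sign and with negative sign.
W+ = 7 + 5 + 11 + 10 = 33
W- = 5 + 2 + 8 + 9 + 2 + 2 + 5 = 33
(Check: W+ + W- = 66 should equal n(n+1)/2 = 66.)
Step 4: Test statistic W = min(W+, W-) = 33.
Step 5: Ties in |d|, so use the tie-corrected normal approximation.
        E[W] = n(n+1)/4 = 11*12/4 = 33.
        Tie groups: |d|=1 (t=3), |d|=2 (t=3); sum(t^3 - t) = 48.
        Var[W] = n(n+1)(2n+1)/24 - sum(t^3-t)/48 = 3036/24 - 48/48 = 125.5.
        z = (W - E[W]) / sqrt(Var[W]) = (33 - 33) / 11.2027 = 0.0000.
        Two-sided p = 2*Phi(z) = 1.000000.
Step 6: alpha = 0.05. fail to reject H0.

W+ = 33, W- = 33, W = min = 33, p = 1.000000, fail to reject H0.


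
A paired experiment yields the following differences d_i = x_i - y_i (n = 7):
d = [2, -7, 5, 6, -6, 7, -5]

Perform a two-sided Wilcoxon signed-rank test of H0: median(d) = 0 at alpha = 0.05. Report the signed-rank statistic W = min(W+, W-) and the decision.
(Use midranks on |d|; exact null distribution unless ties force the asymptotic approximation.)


Step 1: Drop any zero differences (none here) and take |d_i|.
|d| = [2, 7, 5, 6, 6, 7, 5]
Step 2: Midrank |d_i| (ties get averaged ranks).
ranks: |2|->1, |7|->6.5, |5|->2.5, |6|->4.5, |6|->4.5, |7|->6.5, |5|->2.5
Step 3: Attach original signs; sum ranks with positive sign and with negative sign.
W+ = 1 + 2.5 + 4.5 + 6.5 = 14.5
W- = 6.5 + 4.5 + 2.5 = 13.5
(Check: W+ + W- = 28 should equal n(n+1)/2 = 28.)
Step 4: Test statistic W = min(W+, W-) = 13.5.
Step 5: Ties in |d|, so use the tie-corrected normal approximation.
        E[W] = n(n+1)/4 = 7*8/4 = 14.
        Tie groups: |d|=5 (t=2), |d|=6 (t=2), |d|=7 (t=2); sum(t^3 - t) = 18.
        Var[W] = n(n+1)(2n+1)/24 - sum(t^3-t)/48 = 840/24 - 18/48 = 34.625.
        z = (W - E[W]) / sqrt(Var[W]) = (13.5 - 14) / 5.8843 = -0.0850.
        Two-sided p = 2*Phi(z) = 0.932284.
Step 6: alpha = 0.05. fail to reject H0.

W+ = 14.5, W- = 13.5, W = min = 13.5, p = 0.932284, fail to reject H0.


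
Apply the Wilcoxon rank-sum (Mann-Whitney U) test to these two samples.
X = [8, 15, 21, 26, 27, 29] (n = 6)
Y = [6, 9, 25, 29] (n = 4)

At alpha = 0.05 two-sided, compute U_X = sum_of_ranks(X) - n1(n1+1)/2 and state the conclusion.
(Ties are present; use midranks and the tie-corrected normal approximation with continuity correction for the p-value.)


Step 1: Combine and sort all 10 observations; assign midranks.
sorted (value, group): (6,Y), (8,X), (9,Y), (15,X), (21,X), (25,Y), (26,X), (27,X), (29,X), (29,Y)
ranks: 6->1, 8->2, 9->3, 15->4, 21->5, 25->6, 26->7, 27->8, 29->9.5, 29->9.5
Step 2: Rank sum for X: R1 = 2 + 4 + 5 + 7 + 8 + 9.5 = 35.5.
Step 3: U_X = R1 - n1(n1+1)/2 = 35.5 - 6*7/2 = 35.5 - 21 = 14.5.
       U_Y = n1*n2 - U_X = 24 - 14.5 = 9.5.
Step 4: Ties are present, so use the tie-corrected normal approximation (with continuity correction) for the p-value.
Step 5: p-value = 0.668870; compare to alpha = 0.05. fail to reject H0.

U_X = 14.5, p = 0.668870, fail to reject H0 at alpha = 0.05.


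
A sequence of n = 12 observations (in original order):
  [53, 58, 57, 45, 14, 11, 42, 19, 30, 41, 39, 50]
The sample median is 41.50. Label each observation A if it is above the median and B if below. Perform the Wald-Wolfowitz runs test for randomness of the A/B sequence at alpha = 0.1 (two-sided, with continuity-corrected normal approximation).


Step 1: Compute median = 41.50; label A = above, B = below.
Labels in order: AAAABBABBBBA  (n_A = 6, n_B = 6)
Step 2: Count runs R = 5.
Step 3: Under H0 (random ordering), E[R] = 2*n_A*n_B/(n_A+n_B) + 1 = 2*6*6/12 + 1 = 7.0000.
        Var[R] = 2*n_A*n_B*(2*n_A*n_B - n_A - n_B) / ((n_A+n_B)^2 * (n_A+n_B-1)) = 4320/1584 = 2.7273.
        SD[R] = 1.6514.
Step 4: Continuity-corrected z = (R + 0.5 - E[R]) / SD[R] = (5 + 0.5 - 7.0000) / 1.6514 = -0.9083.
Step 5: Two-sided p-value via normal approximation = 2*(1 - Phi(|z|)) = 0.363722.
Step 6: alpha = 0.1. fail to reject H0.

R = 5, z = -0.9083, p = 0.363722, fail to reject H0.


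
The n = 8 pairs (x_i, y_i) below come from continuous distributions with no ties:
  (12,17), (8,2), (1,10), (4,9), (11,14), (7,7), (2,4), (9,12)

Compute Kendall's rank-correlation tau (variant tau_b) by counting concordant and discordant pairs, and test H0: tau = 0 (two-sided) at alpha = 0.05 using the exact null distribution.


Step 1: Enumerate the 28 unordered pairs (i,j) with i<j and classify each by sign(x_j-x_i) * sign(y_j-y_i).
  (1,2):dx=-4,dy=-15->C; (1,3):dx=-11,dy=-7->C; (1,4):dx=-8,dy=-8->C; (1,5):dx=-1,dy=-3->C
  (1,6):dx=-5,dy=-10->C; (1,7):dx=-10,dy=-13->C; (1,8):dx=-3,dy=-5->C; (2,3):dx=-7,dy=+8->D
  (2,4):dx=-4,dy=+7->D; (2,5):dx=+3,dy=+12->C; (2,6):dx=-1,dy=+5->D; (2,7):dx=-6,dy=+2->D
  (2,8):dx=+1,dy=+10->C; (3,4):dx=+3,dy=-1->D; (3,5):dx=+10,dy=+4->C; (3,6):dx=+6,dy=-3->D
  (3,7):dx=+1,dy=-6->D; (3,8):dx=+8,dy=+2->C; (4,5):dx=+7,dy=+5->C; (4,6):dx=+3,dy=-2->D
  (4,7):dx=-2,dy=-5->C; (4,8):dx=+5,dy=+3->C; (5,6):dx=-4,dy=-7->C; (5,7):dx=-9,dy=-10->C
  (5,8):dx=-2,dy=-2->C; (6,7):dx=-5,dy=-3->C; (6,8):dx=+2,dy=+5->C; (7,8):dx=+7,dy=+8->C
Step 2: C = 20, D = 8, total pairs = 28.
Step 3: tau = (C - D)/(n(n-1)/2) = (20 - 8)/28 = 0.428571.
Step 4: Exact two-sided p-value (enumerate n! = 40320 permutations of y under H0): p = 0.178869.
Step 5: alpha = 0.05. fail to reject H0.

tau_b = 0.4286 (C=20, D=8), p = 0.178869, fail to reject H0.


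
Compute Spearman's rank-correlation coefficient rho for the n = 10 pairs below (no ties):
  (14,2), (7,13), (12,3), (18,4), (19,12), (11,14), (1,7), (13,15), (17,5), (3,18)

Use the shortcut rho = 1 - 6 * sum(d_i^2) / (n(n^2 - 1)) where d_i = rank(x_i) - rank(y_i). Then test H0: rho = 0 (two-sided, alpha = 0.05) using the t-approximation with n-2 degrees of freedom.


Step 1: Rank x and y separately (midranks; no ties here).
rank(x): 14->7, 7->3, 12->5, 18->9, 19->10, 11->4, 1->1, 13->6, 17->8, 3->2
rank(y): 2->1, 13->7, 3->2, 4->3, 12->6, 14->8, 7->5, 15->9, 5->4, 18->10
Step 2: d_i = R_x(i) - R_y(i); compute d_i^2.
  (7-1)^2=36, (3-7)^2=16, (5-2)^2=9, (9-3)^2=36, (10-6)^2=16, (4-8)^2=16, (1-5)^2=16, (6-9)^2=9, (8-4)^2=16, (2-10)^2=64
sum(d^2) = 234.
Step 3: rho = 1 - 6*234 / (10*(10^2 - 1)) = 1 - 1404/990 = -0.418182.
Step 4: Under H0, t = rho * sqrt((n-2)/(1-rho^2)) = -1.3021 ~ t(8).
Step 5: Two-sided p-value from the t-distribution with 8 df = 0.229113.
Step 6: alpha = 0.05. fail to reject H0.

rho = -0.4182, p = 0.229113, fail to reject H0 at alpha = 0.05.


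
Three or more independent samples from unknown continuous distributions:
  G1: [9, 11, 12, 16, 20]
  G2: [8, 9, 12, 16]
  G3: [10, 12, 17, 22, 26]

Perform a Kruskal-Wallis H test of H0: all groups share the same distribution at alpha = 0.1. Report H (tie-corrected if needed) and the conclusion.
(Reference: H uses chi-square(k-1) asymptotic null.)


Step 1: Combine all N = 14 observations and assign midranks.
sorted (value, group, rank): (8,G2,1), (9,G1,2.5), (9,G2,2.5), (10,G3,4), (11,G1,5), (12,G1,7), (12,G2,7), (12,G3,7), (16,G1,9.5), (16,G2,9.5), (17,G3,11), (20,G1,12), (22,G3,13), (26,G3,14)
Step 2: Sum ranks within each group.
R_1 = 36 (n_1 = 5)
R_2 = 20 (n_2 = 4)
R_3 = 49 (n_3 = 5)
Step 3: H = 12/(N(N+1)) * sum(R_i^2/n_i) - 3(N+1)
     = 12/(14*15) * (36^2/5 + 20^2/4 + 49^2/5) - 3*15
     = 0.057143 * 839.4 - 45
     = 2.965714.
Step 4: Ties present; correction factor C = 1 - 36/(14^3 - 14) = 0.986813. Corrected H = 2.965714 / 0.986813 = 3.005345.
Step 5: Under H0, H ~ chi^2(2); p-value = 0.222535.
Step 6: alpha = 0.1. fail to reject H0.

H = 3.0053, df = 2, p = 0.222535, fail to reject H0.


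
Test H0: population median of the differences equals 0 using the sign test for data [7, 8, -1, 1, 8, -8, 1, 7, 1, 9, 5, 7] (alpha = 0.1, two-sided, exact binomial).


Step 1: Discard zero differences. Original n = 12; n_eff = number of nonzero differences = 12.
Nonzero differences (with sign): +7, +8, -1, +1, +8, -8, +1, +7, +1, +9, +5, +7
Step 2: Count signs: positive = 10, negative = 2.
Step 3: Under H0: P(positive) = 0.5, so the number of positives S ~ Bin(12, 0.5).
Step 4: Two-sided exact p-value = sum of Bin(12,0.5) probabilities at or below the observed probability = 0.038574.
Step 5: alpha = 0.1. reject H0.

n_eff = 12, pos = 10, neg = 2, p = 0.038574, reject H0.


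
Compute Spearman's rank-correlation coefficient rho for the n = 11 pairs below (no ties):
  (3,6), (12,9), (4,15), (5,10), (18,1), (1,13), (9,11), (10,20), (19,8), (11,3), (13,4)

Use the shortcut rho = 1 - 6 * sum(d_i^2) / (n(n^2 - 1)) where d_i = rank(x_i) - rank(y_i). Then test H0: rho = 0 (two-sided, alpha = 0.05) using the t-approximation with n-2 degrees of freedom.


Step 1: Rank x and y separately (midranks; no ties here).
rank(x): 3->2, 12->8, 4->3, 5->4, 18->10, 1->1, 9->5, 10->6, 19->11, 11->7, 13->9
rank(y): 6->4, 9->6, 15->10, 10->7, 1->1, 13->9, 11->8, 20->11, 8->5, 3->2, 4->3
Step 2: d_i = R_x(i) - R_y(i); compute d_i^2.
  (2-4)^2=4, (8-6)^2=4, (3-10)^2=49, (4-7)^2=9, (10-1)^2=81, (1-9)^2=64, (5-8)^2=9, (6-11)^2=25, (11-5)^2=36, (7-2)^2=25, (9-3)^2=36
sum(d^2) = 342.
Step 3: rho = 1 - 6*342 / (11*(11^2 - 1)) = 1 - 2052/1320 = -0.554545.
Step 4: Under H0, t = rho * sqrt((n-2)/(1-rho^2)) = -1.9992 ~ t(9).
Step 5: Two-sided p-value from the t-distribution with 9 df = 0.076652.
Step 6: alpha = 0.05. fail to reject H0.

rho = -0.5545, p = 0.076652, fail to reject H0 at alpha = 0.05.


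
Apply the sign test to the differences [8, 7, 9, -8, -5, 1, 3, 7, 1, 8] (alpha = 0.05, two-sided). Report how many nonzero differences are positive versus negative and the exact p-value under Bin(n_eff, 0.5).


Step 1: Discard zero differences. Original n = 10; n_eff = number of nonzero differences = 10.
Nonzero differences (with sign): +8, +7, +9, -8, -5, +1, +3, +7, +1, +8
Step 2: Count signs: positive = 8, negative = 2.
Step 3: Under H0: P(positive) = 0.5, so the number of positives S ~ Bin(10, 0.5).
Step 4: Two-sided exact p-value = sum of Bin(10,0.5) probabilities at or below the observed probability = 0.109375.
Step 5: alpha = 0.05. fail to reject H0.

n_eff = 10, pos = 8, neg = 2, p = 0.109375, fail to reject H0.


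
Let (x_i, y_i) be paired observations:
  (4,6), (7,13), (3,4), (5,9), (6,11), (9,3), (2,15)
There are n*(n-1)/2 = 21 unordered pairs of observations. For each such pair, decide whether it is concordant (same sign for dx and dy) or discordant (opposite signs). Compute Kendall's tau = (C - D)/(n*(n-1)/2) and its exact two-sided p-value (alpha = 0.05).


Step 1: Enumerate the 21 unordered pairs (i,j) with i<j and classify each by sign(x_j-x_i) * sign(y_j-y_i).
  (1,2):dx=+3,dy=+7->C; (1,3):dx=-1,dy=-2->C; (1,4):dx=+1,dy=+3->C; (1,5):dx=+2,dy=+5->C
  (1,6):dx=+5,dy=-3->D; (1,7):dx=-2,dy=+9->D; (2,3):dx=-4,dy=-9->C; (2,4):dx=-2,dy=-4->C
  (2,5):dx=-1,dy=-2->C; (2,6):dx=+2,dy=-10->D; (2,7):dx=-5,dy=+2->D; (3,4):dx=+2,dy=+5->C
  (3,5):dx=+3,dy=+7->C; (3,6):dx=+6,dy=-1->D; (3,7):dx=-1,dy=+11->D; (4,5):dx=+1,dy=+2->C
  (4,6):dx=+4,dy=-6->D; (4,7):dx=-3,dy=+6->D; (5,6):dx=+3,dy=-8->D; (5,7):dx=-4,dy=+4->D
  (6,7):dx=-7,dy=+12->D
Step 2: C = 10, D = 11, total pairs = 21.
Step 3: tau = (C - D)/(n(n-1)/2) = (10 - 11)/21 = -0.047619.
Step 4: Exact two-sided p-value (enumerate n! = 5040 permutations of y under H0): p = 1.000000.
Step 5: alpha = 0.05. fail to reject H0.

tau_b = -0.0476 (C=10, D=11), p = 1.000000, fail to reject H0.


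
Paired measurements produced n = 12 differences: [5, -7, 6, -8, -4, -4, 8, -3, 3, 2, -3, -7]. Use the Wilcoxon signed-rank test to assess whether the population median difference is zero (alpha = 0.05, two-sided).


Step 1: Drop any zero differences (none here) and take |d_i|.
|d| = [5, 7, 6, 8, 4, 4, 8, 3, 3, 2, 3, 7]
Step 2: Midrank |d_i| (ties get averaged ranks).
ranks: |5|->7, |7|->9.5, |6|->8, |8|->11.5, |4|->5.5, |4|->5.5, |8|->11.5, |3|->3, |3|->3, |2|->1, |3|->3, |7|->9.5
Step 3: Attach original signs; sum ranks with positive sign and with negative sign.
W+ = 7 + 8 + 11.5 + 3 + 1 = 30.5
W- = 9.5 + 11.5 + 5.5 + 5.5 + 3 + 3 + 9.5 = 47.5
(Check: W+ + W- = 78 should equal n(n+1)/2 = 78.)
Step 4: Test statistic W = min(W+, W-) = 30.5.
Step 5: Ties in |d|, so use the tie-corrected normal approximation.
        E[W] = n(n+1)/4 = 12*13/4 = 39.
        Tie groups: |d|=3 (t=3), |d|=4 (t=2), |d|=7 (t=2), |d|=8 (t=2); sum(t^3 - t) = 42.
        Var[W] = n(n+1)(2n+1)/24 - sum(t^3-t)/48 = 3900/24 - 42/48 = 161.625.
        z = (W - E[W]) / sqrt(Var[W]) = (30.5 - 39) / 12.7132 = -0.6686.
        Two-sided p = 2*Phi(z) = 0.503752.
Step 6: alpha = 0.05. fail to reject H0.

W+ = 30.5, W- = 47.5, W = min = 30.5, p = 0.503752, fail to reject H0.


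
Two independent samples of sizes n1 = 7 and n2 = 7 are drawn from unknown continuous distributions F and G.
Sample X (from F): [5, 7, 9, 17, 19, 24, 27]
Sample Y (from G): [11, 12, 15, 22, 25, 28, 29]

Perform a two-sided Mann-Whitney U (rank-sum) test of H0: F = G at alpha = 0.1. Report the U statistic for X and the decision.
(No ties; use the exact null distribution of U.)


Step 1: Combine and sort all 14 observations; assign midranks.
sorted (value, group): (5,X), (7,X), (9,X), (11,Y), (12,Y), (15,Y), (17,X), (19,X), (22,Y), (24,X), (25,Y), (27,X), (28,Y), (29,Y)
ranks: 5->1, 7->2, 9->3, 11->4, 12->5, 15->6, 17->7, 19->8, 22->9, 24->10, 25->11, 27->12, 28->13, 29->14
Step 2: Rank sum for X: R1 = 1 + 2 + 3 + 7 + 8 + 10 + 12 = 43.
Step 3: U_X = R1 - n1(n1+1)/2 = 43 - 7*8/2 = 43 - 28 = 15.
       U_Y = n1*n2 - U_X = 49 - 15 = 34.
Step 4: No ties, so the exact null distribution of U (based on enumerating the C(14,7) = 3432 equally likely rank assignments) gives the two-sided p-value.
Step 5: p-value = 0.259324; compare to alpha = 0.1. fail to reject H0.

U_X = 15, p = 0.259324, fail to reject H0 at alpha = 0.1.


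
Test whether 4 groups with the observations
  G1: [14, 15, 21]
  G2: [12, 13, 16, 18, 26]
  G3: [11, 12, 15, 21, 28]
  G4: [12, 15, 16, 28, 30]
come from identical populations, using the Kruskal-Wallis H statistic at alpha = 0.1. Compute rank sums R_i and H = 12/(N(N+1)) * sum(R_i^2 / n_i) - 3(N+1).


Step 1: Combine all N = 18 observations and assign midranks.
sorted (value, group, rank): (11,G3,1), (12,G2,3), (12,G3,3), (12,G4,3), (13,G2,5), (14,G1,6), (15,G1,8), (15,G3,8), (15,G4,8), (16,G2,10.5), (16,G4,10.5), (18,G2,12), (21,G1,13.5), (21,G3,13.5), (26,G2,15), (28,G3,16.5), (28,G4,16.5), (30,G4,18)
Step 2: Sum ranks within each group.
R_1 = 27.5 (n_1 = 3)
R_2 = 45.5 (n_2 = 5)
R_3 = 42 (n_3 = 5)
R_4 = 56 (n_4 = 5)
Step 3: H = 12/(N(N+1)) * sum(R_i^2/n_i) - 3(N+1)
     = 12/(18*19) * (27.5^2/3 + 45.5^2/5 + 42^2/5 + 56^2/5) - 3*19
     = 0.035088 * 1646.13 - 57
     = 0.759064.
Step 4: Ties present; correction factor C = 1 - 66/(18^3 - 18) = 0.988648. Corrected H = 0.759064 / 0.988648 = 0.767780.
Step 5: Under H0, H ~ chi^2(3); p-value = 0.857157.
Step 6: alpha = 0.1. fail to reject H0.

H = 0.7678, df = 3, p = 0.857157, fail to reject H0.
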